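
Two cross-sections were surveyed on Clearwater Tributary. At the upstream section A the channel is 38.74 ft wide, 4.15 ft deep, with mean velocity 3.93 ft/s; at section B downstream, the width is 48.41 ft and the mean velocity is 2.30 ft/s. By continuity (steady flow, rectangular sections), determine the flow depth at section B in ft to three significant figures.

Q = A₁V₁ = (38.74×4.15) × 3.93 = 631.8 ft³/s
d₂ = Q/(b₂ V₂) = 631.8/(48.41×2.30) = 5.675 ft

5.67 ft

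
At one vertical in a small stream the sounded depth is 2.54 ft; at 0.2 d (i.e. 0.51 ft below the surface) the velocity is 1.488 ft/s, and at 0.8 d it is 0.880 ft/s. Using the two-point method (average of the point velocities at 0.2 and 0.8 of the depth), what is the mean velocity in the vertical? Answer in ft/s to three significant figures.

1.18 ft/s

v̄ = (1.488 + 0.880) / 2 = 1.184 ft/s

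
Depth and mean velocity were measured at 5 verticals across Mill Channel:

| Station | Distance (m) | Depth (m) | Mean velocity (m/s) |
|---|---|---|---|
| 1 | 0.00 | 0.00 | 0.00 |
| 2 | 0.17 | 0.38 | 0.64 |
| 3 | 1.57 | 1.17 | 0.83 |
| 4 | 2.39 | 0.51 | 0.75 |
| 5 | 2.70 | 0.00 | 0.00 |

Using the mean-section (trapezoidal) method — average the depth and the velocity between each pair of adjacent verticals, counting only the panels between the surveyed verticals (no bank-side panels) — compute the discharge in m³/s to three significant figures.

1.38 m³/s

Panel 1-2: Δb = 0.17 m, d̄ = (0.00+0.38)/2 = 0.19, v̄ = (0.00+0.64)/2 = 0.32 → q = 0.17×0.19×0.32 = 0.01034 m³/s
Panel 2-3: Δb = 1.4 m, d̄ = (0.38+1.17)/2 = 0.775, v̄ = (0.64+0.83)/2 = 0.735 → q = 1.4×0.775×0.735 = 0.7975 m³/s
Panel 3-4: Δb = 0.82 m, d̄ = (1.17+0.51)/2 = 0.84, v̄ = (0.83+0.75)/2 = 0.79 → q = 0.82×0.84×0.79 = 0.5442 m³/s
Panel 4-5: Δb = 0.31 m, d̄ = (0.51+0.00)/2 = 0.255, v̄ = (0.75+0.00)/2 = 0.375 → q = 0.31×0.255×0.375 = 0.02964 m³/s
Q = Σ q = 1.382 m³/s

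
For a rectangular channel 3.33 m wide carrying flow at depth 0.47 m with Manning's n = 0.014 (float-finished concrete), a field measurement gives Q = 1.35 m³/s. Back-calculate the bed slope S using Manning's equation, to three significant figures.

A = b·y = 3.33 × 0.47 = 1.565 m²
P = b + 2y = 3.33 + 2×0.47 = 4.270 m
R = A/P = 1.565/4.270 = 0.3665 m
S = (Q·n / (1·A·R^(2/3)))² = (1.35×0.014 / (1×1.565×0.5122))² = 0.0005559

0.000556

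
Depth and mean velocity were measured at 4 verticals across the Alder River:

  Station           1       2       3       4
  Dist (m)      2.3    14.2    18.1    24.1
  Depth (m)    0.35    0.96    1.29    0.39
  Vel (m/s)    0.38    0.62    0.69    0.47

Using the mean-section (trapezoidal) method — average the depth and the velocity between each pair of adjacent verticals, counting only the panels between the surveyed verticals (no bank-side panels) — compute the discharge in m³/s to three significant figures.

Panel 1-2: Δb = 11.9 m, d̄ = (0.35+0.96)/2 = 0.655, v̄ = (0.38+0.62)/2 = 0.5 → q = 11.9×0.655×0.5 = 3.897 m³/s
Panel 2-3: Δb = 3.9 m, d̄ = (0.96+1.29)/2 = 1.125, v̄ = (0.62+0.69)/2 = 0.655 → q = 3.9×1.125×0.655 = 2.874 m³/s
Panel 3-4: Δb = 6 m, d̄ = (1.29+0.39)/2 = 0.84, v̄ = (0.69+0.47)/2 = 0.58 → q = 6×0.84×0.58 = 2.923 m³/s
Q = Σ q = 9.694 m³/s

9.69 m³/s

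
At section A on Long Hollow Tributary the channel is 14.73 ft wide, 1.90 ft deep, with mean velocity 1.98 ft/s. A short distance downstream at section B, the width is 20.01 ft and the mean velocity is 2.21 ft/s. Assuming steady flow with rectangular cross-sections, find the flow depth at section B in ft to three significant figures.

Q = A₁V₁ = (14.73×1.90) × 1.98 = 55.41 ft³/s
d₂ = Q/(b₂ V₂) = 55.41/(20.01×2.21) = 1.253 ft

1.25 ft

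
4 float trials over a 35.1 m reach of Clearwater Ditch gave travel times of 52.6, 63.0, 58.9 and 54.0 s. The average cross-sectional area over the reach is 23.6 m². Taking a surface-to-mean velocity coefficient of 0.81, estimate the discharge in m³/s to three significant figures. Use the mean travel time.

t̄ = (52.6 + 63.0 + 58.9 + 54.0) / 4 = 57.125 s
v_surface = L / t̄ = 35.1 / 57.125 = 0.6144 m/s
v_mean = 0.81 × 0.6144 = 0.4977 m/s
Q = A × v_mean = 23.6 × 0.4977 = 11.75 m³/s

11.7 m³/s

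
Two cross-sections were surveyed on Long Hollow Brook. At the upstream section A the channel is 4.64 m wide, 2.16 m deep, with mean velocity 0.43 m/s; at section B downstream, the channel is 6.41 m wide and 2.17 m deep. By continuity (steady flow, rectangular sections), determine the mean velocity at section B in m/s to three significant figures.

0.310 m/s

Q = A₁V₁ = (4.64×2.16) × 0.43 = 4.310 m³/s
A₂ = 6.41 × 2.17 = 13.91 m²
V₂ = Q/A₂ = 4.310/13.91 = 0.3098 m/s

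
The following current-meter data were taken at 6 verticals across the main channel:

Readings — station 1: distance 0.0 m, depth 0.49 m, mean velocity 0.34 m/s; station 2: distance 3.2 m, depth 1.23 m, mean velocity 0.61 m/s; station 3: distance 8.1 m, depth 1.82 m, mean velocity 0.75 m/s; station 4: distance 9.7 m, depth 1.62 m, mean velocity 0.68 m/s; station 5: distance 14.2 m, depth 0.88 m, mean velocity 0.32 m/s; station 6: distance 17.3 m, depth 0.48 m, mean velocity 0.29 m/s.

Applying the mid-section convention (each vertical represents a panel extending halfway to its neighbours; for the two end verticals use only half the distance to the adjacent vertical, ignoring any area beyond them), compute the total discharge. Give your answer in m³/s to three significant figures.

w_1 = (3.2 − 0.0)/2 = 1.6 m; q_1 = 0.34 × 0.49 × 1.6 = 0.2666 m³/s
w_2 = (8.1 − 0.0)/2 = 4.05 m; q_2 = 0.61 × 1.23 × 4.05 = 3.039 m³/s
w_3 = (9.7 − 3.2)/2 = 3.25 m; q_3 = 0.75 × 1.82 × 3.25 = 4.436 m³/s
w_4 = (14.2 − 8.1)/2 = 3.05 m; q_4 = 0.68 × 1.62 × 3.05 = 3.360 m³/s
w_5 = (17.3 − 9.7)/2 = 3.8 m; q_5 = 0.32 × 0.88 × 3.8 = 1.070 m³/s
w_6 = (17.3 − 14.2)/2 = 1.55 m; q_6 = 0.29 × 0.48 × 1.55 = 0.2158 m³/s
Q = Σ qᵢ = 12.39 m³/s

12.4 m³/s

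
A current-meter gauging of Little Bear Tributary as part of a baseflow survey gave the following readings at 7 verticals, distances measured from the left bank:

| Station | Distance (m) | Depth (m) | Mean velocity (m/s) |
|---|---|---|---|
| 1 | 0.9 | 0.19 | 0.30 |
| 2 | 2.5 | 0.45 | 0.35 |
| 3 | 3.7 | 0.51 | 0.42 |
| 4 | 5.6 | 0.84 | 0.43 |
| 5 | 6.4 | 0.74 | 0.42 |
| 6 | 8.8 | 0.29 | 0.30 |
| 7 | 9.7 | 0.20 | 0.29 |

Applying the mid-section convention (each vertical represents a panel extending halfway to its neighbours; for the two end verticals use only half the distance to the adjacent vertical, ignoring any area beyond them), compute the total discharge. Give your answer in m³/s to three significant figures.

1.75 m³/s

w_1 = (2.5 − 0.9)/2 = 0.8 m; q_1 = 0.30 × 0.19 × 0.8 = 0.04560 m³/s
w_2 = (3.7 − 0.9)/2 = 1.4 m; q_2 = 0.35 × 0.45 × 1.4 = 0.2205 m³/s
w_3 = (5.6 − 2.5)/2 = 1.55 m; q_3 = 0.42 × 0.51 × 1.55 = 0.3320 m³/s
w_4 = (6.4 − 3.7)/2 = 1.35 m; q_4 = 0.43 × 0.84 × 1.35 = 0.4876 m³/s
w_5 = (8.8 − 5.6)/2 = 1.6 m; q_5 = 0.42 × 0.74 × 1.6 = 0.4973 m³/s
w_6 = (9.7 − 6.4)/2 = 1.65 m; q_6 = 0.30 × 0.29 × 1.65 = 0.1436 m³/s
w_7 = (9.7 − 8.8)/2 = 0.45 m; q_7 = 0.29 × 0.20 × 0.45 = 0.02610 m³/s
Q = Σ qᵢ = 1.753 m³/s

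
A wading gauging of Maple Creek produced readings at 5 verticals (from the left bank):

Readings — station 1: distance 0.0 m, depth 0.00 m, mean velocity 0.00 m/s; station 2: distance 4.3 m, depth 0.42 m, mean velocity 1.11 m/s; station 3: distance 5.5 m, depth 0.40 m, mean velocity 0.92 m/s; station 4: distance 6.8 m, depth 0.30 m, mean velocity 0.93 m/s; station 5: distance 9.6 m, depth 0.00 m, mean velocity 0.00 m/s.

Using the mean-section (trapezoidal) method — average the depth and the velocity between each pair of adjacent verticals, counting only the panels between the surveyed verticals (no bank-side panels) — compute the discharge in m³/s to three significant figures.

1.62 m³/s

Panel 1-2: Δb = 4.3 m, d̄ = (0.00+0.42)/2 = 0.21, v̄ = (0.00+1.11)/2 = 0.555 → q = 4.3×0.21×0.555 = 0.5012 m³/s
Panel 2-3: Δb = 1.2 m, d̄ = (0.42+0.40)/2 = 0.41, v̄ = (1.11+0.92)/2 = 1.015 → q = 1.2×0.41×1.015 = 0.4994 m³/s
Panel 3-4: Δb = 1.3 m, d̄ = (0.40+0.30)/2 = 0.35, v̄ = (0.92+0.93)/2 = 0.925 → q = 1.3×0.35×0.925 = 0.4209 m³/s
Panel 4-5: Δb = 2.8 m, d̄ = (0.30+0.00)/2 = 0.15, v̄ = (0.93+0.00)/2 = 0.465 → q = 2.8×0.15×0.465 = 0.1953 m³/s
Q = Σ q = 1.617 m³/s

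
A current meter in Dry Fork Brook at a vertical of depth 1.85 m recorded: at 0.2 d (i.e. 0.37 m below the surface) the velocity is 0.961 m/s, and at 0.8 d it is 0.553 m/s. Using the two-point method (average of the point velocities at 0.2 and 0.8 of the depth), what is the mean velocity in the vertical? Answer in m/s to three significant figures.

v̄ = (0.961 + 0.553) / 2 = 0.7570 m/s

0.757 m/s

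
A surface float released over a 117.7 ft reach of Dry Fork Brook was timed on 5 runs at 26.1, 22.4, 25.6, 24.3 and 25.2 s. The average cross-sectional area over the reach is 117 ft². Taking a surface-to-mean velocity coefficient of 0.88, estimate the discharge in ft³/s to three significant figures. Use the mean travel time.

490 ft³/s

t̄ = (26.1 + 22.4 + 25.6 + 24.3 + 25.2) / 5 = 24.72 s
v_surface = L / t̄ = 117.7 / 24.72 = 4.761 ft/s
v_mean = 0.88 × 4.761 = 4.190 ft/s
Q = A × v_mean = 117 × 4.190 = 490.2 ft³/s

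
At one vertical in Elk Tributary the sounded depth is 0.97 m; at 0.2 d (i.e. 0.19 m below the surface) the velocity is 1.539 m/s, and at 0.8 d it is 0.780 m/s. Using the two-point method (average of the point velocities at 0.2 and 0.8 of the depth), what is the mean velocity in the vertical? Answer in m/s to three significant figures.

1.16 m/s

v̄ = (1.539 + 0.780) / 2 = 1.160 m/s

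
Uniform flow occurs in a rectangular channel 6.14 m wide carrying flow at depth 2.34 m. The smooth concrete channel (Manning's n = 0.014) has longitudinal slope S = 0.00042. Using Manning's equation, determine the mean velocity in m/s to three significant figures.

A = b·y = 6.14 × 2.34 = 14.37 m²
P = b + 2y = 6.14 + 2×2.34 = 10.82 m
R = A/P = 14.37/10.82 = 1.328 m
Q = (1/n)·A·R^(2/3)·S^(1/2) = (1/0.014) × 14.37 × 1.328^(2/3) × 0.00042^(1/2) = 25.41 m³/s
V = Q/A = 25.41/14.37 = 1.768 m/s

1.77 m/s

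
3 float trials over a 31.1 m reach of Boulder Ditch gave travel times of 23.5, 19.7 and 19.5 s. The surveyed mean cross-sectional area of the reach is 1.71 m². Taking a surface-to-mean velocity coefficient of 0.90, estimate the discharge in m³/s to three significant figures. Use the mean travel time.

t̄ = (23.5 + 19.7 + 19.5) / 3 = 20.9 s
v_surface = L / t̄ = 31.1 / 20.9 = 1.488 m/s
v_mean = 0.90 × 1.488 = 1.339 m/s
Q = A × v_mean = 1.71 × 1.339 = 2.290 m³/s

2.29 m³/s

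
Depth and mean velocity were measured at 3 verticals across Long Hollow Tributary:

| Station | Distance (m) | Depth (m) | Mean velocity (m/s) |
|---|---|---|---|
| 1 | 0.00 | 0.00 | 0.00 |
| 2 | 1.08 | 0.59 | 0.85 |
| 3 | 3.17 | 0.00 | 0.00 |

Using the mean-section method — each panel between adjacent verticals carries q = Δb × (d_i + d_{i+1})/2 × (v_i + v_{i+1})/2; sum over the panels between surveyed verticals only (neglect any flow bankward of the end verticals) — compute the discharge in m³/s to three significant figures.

0.397 m³/s

Panel 1-2: Δb = 1.08 m, d̄ = (0.00+0.59)/2 = 0.295, v̄ = (0.00+0.85)/2 = 0.425 → q = 1.08×0.295×0.425 = 0.1354 m³/s
Panel 2-3: Δb = 2.09 m, d̄ = (0.59+0.00)/2 = 0.295, v̄ = (0.85+0.00)/2 = 0.425 → q = 2.09×0.295×0.425 = 0.2620 m³/s
Q = Σ q = 0.3974 m³/s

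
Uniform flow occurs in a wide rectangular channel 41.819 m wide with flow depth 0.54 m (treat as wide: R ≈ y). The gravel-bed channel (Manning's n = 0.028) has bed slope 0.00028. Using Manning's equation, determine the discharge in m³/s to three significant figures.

8.95 m³/s

A = b·y = 41.819 × 0.54 = 22.58 m²
Wide channel: R ≈ y = 0.54 m
Q = (1/n)·A·R^(2/3)·S^(1/2) = (1/0.028) × 22.58 × 0.5400^(2/3) × 0.00028^(1/2) = 8.949 m³/s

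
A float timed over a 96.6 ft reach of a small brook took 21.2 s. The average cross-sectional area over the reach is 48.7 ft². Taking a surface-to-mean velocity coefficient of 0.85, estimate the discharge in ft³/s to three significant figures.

189 ft³/s

v_surface = L / t̄ = 96.6 / 21.2 = 4.557 ft/s
v_mean = 0.85 × 4.557 = 3.873 ft/s
Q = A × v_mean = 48.7 × 3.873 = 188.6 ft³/s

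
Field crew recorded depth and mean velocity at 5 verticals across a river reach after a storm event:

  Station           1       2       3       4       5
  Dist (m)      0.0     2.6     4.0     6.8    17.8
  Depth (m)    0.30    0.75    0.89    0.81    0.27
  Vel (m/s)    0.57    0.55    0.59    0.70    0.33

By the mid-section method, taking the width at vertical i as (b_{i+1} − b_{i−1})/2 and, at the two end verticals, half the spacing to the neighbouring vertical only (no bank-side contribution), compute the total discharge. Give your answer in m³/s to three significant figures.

6.55 m³/s

w_1 = (2.6 − 0.0)/2 = 1.3 m; q_1 = 0.57 × 0.30 × 1.3 = 0.2223 m³/s
w_2 = (4.0 − 0.0)/2 = 2 m; q_2 = 0.55 × 0.75 × 2 = 0.8250 m³/s
w_3 = (6.8 − 2.6)/2 = 2.1 m; q_3 = 0.59 × 0.89 × 2.1 = 1.103 m³/s
w_4 = (17.8 − 4.0)/2 = 6.9 m; q_4 = 0.70 × 0.81 × 6.9 = 3.912 m³/s
w_5 = (17.8 − 6.8)/2 = 5.5 m; q_5 = 0.33 × 0.27 × 5.5 = 0.4901 m³/s
Q = Σ qᵢ = 6.552 m³/s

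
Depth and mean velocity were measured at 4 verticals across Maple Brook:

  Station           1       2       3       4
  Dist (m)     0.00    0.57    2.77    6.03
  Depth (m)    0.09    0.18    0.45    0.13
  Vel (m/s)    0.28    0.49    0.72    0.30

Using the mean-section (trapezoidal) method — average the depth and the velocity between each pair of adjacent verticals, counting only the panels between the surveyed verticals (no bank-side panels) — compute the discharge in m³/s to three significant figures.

Panel 1-2: Δb = 0.57 m, d̄ = (0.09+0.18)/2 = 0.135, v̄ = (0.28+0.49)/2 = 0.385 → q = 0.57×0.135×0.385 = 0.02963 m³/s
Panel 2-3: Δb = 2.2 m, d̄ = (0.18+0.45)/2 = 0.315, v̄ = (0.49+0.72)/2 = 0.605 → q = 2.2×0.315×0.605 = 0.4193 m³/s
Panel 3-4: Δb = 3.26 m, d̄ = (0.45+0.13)/2 = 0.29, v̄ = (0.72+0.30)/2 = 0.51 → q = 3.26×0.29×0.51 = 0.4822 m³/s
Q = Σ q = 0.9310 m³/s

0.931 m³/s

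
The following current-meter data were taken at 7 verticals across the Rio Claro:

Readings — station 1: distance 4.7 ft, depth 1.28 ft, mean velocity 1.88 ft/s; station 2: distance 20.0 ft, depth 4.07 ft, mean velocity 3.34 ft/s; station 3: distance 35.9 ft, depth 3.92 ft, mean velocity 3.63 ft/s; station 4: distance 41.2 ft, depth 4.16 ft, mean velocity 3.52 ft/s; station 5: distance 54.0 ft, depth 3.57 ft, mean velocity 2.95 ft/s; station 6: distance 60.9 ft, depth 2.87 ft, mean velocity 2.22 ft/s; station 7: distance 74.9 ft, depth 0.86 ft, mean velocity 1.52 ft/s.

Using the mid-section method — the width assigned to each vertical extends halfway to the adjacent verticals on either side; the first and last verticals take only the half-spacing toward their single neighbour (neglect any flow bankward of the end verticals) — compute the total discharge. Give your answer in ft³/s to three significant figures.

693 ft³/s

w_1 = (20.0 − 4.7)/2 = 7.65 ft; q_1 = 1.88 × 1.28 × 7.65 = 18.41 ft³/s
w_2 = (35.9 − 4.7)/2 = 15.6 ft; q_2 = 3.34 × 4.07 × 15.6 = 212.1 ft³/s
w_3 = (41.2 − 20.0)/2 = 10.6 ft; q_3 = 3.63 × 3.92 × 10.6 = 150.8 ft³/s
w_4 = (54.0 − 35.9)/2 = 9.05 ft; q_4 = 3.52 × 4.16 × 9.05 = 132.5 ft³/s
w_5 = (60.9 − 41.2)/2 = 9.85 ft; q_5 = 2.95 × 3.57 × 9.85 = 103.7 ft³/s
w_6 = (74.9 − 54.0)/2 = 10.45 ft; q_6 = 2.22 × 2.87 × 10.45 = 66.58 ft³/s
w_7 = (74.9 − 60.9)/2 = 7 ft; q_7 = 1.52 × 0.86 × 7 = 9.150 ft³/s
Q = Σ qᵢ = 693.3 ft³/s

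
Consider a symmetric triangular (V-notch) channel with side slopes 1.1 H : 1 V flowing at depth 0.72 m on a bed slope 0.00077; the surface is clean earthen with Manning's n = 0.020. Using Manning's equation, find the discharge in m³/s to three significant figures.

A = z·y² = 1.1×0.72² = 0.5702 m²
P = 2y√(1+z²) = 2×0.72×√(1+1.1²) = 2.141 m
R = A/P = 0.5702/2.141 = 0.2664 m
Q = (1/n)·A·R^(2/3)·S^(1/2) = (1/0.020) × 0.5702 × 0.2664^(2/3) × 0.00077^(1/2) = 0.3275 m³/s

0.328 m³/s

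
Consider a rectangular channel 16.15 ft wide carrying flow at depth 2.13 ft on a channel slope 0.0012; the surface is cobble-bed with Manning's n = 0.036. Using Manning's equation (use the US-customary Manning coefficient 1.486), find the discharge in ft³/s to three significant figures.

A = b·y = 16.15 × 2.13 = 34.40 ft²
P = b + 2y = 16.15 + 2×2.13 = 20.41 ft
R = A/P = 34.40/20.41 = 1.685 ft
Q = (1.486/n)·A·R^(2/3)·S^(1/2) = (1.486/0.036) × 34.40 × 1.685^(2/3) × 0.0012^(1/2) = 69.66 ft³/s

69.7 ft³/s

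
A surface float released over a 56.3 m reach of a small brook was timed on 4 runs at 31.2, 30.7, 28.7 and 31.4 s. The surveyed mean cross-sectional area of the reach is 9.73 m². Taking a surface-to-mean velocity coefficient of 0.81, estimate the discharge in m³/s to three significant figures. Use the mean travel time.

t̄ = (31.2 + 30.7 + 28.7 + 31.4) / 4 = 30.5 s
v_surface = L / t̄ = 56.3 / 30.5 = 1.846 m/s
v_mean = 0.81 × 1.846 = 1.495 m/s
Q = A × v_mean = 9.73 × 1.495 = 14.55 m³/s

14.5 m³/s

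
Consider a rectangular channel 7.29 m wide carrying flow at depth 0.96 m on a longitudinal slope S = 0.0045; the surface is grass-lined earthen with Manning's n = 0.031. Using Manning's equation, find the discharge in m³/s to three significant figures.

A = b·y = 7.29 × 0.96 = 6.998 m²
P = b + 2y = 7.29 + 2×0.96 = 9.210 m
R = A/P = 6.998/9.210 = 0.7599 m
Q = (1/n)·A·R^(2/3)·S^(1/2) = (1/0.031) × 6.998 × 0.7599^(2/3) × 0.0045^(1/2) = 12.61 m³/s

12.6 m³/s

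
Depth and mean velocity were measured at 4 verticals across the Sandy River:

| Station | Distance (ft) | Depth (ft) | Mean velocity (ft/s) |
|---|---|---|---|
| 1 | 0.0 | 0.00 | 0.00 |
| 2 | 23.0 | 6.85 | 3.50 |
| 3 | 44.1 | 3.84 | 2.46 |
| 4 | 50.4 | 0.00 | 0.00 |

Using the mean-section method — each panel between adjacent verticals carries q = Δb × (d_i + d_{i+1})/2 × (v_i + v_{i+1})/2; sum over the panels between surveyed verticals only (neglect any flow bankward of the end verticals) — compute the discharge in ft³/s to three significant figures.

489 ft³/s

Panel 1-2: Δb = 23 ft, d̄ = (0.00+6.85)/2 = 3.425, v̄ = (0.00+3.50)/2 = 1.75 → q = 23×3.425×1.75 = 137.9 ft³/s
Panel 2-3: Δb = 21.1 ft, d̄ = (6.85+3.84)/2 = 5.345, v̄ = (3.50+2.46)/2 = 2.98 → q = 21.1×5.345×2.98 = 336.1 ft³/s
Panel 3-4: Δb = 6.3 ft, d̄ = (3.84+0.00)/2 = 1.92, v̄ = (2.46+0.00)/2 = 1.23 → q = 6.3×1.92×1.23 = 14.88 ft³/s
Q = Σ q = 488.8 ft³/s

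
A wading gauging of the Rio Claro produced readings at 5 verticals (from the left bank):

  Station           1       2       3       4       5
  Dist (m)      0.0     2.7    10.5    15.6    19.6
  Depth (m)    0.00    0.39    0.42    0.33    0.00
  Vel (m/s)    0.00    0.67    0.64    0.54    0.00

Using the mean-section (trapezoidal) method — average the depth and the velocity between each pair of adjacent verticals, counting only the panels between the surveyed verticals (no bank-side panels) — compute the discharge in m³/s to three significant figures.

3.55 m³/s

Panel 1-2: Δb = 2.7 m, d̄ = (0.00+0.39)/2 = 0.195, v̄ = (0.00+0.67)/2 = 0.335 → q = 2.7×0.195×0.335 = 0.1764 m³/s
Panel 2-3: Δb = 7.8 m, d̄ = (0.39+0.42)/2 = 0.405, v̄ = (0.67+0.64)/2 = 0.655 → q = 7.8×0.405×0.655 = 2.069 m³/s
Panel 3-4: Δb = 5.1 m, d̄ = (0.42+0.33)/2 = 0.375, v̄ = (0.64+0.54)/2 = 0.59 → q = 5.1×0.375×0.59 = 1.128 m³/s
Panel 4-5: Δb = 4 m, d̄ = (0.33+0.00)/2 = 0.165, v̄ = (0.54+0.00)/2 = 0.27 → q = 4×0.165×0.27 = 0.1782 m³/s
Q = Σ q = 3.552 m³/s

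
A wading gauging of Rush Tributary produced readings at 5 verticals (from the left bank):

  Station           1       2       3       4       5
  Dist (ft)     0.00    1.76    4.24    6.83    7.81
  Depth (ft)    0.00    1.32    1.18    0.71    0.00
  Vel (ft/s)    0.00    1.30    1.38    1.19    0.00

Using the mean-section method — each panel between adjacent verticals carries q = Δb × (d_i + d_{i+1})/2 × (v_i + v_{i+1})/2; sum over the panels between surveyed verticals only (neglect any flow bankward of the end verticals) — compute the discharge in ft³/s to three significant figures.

8.26 ft³/s

Panel 1-2: Δb = 1.76 ft, d̄ = (0.00+1.32)/2 = 0.66, v̄ = (0.00+1.30)/2 = 0.65 → q = 1.76×0.66×0.65 = 0.7550 ft³/s
Panel 2-3: Δb = 2.48 ft, d̄ = (1.32+1.18)/2 = 1.25, v̄ = (1.30+1.38)/2 = 1.34 → q = 2.48×1.25×1.34 = 4.154 ft³/s
Panel 3-4: Δb = 2.59 ft, d̄ = (1.18+0.71)/2 = 0.945, v̄ = (1.38+1.19)/2 = 1.285 → q = 2.59×0.945×1.285 = 3.145 ft³/s
Panel 4-5: Δb = 0.98 ft, d̄ = (0.71+0.00)/2 = 0.355, v̄ = (1.19+0.00)/2 = 0.595 → q = 0.98×0.355×0.595 = 0.2070 ft³/s
Q = Σ q = 8.261 ft³/s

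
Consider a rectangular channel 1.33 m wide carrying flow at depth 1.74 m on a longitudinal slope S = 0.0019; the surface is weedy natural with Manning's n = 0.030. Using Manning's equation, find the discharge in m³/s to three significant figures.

A = b·y = 1.33 × 1.74 = 2.314 m²
P = b + 2y = 1.33 + 2×1.74 = 4.810 m
R = A/P = 2.314/4.810 = 0.4811 m
Q = (1/n)·A·R^(2/3)·S^(1/2) = (1/0.030) × 2.314 × 0.4811^(2/3) × 0.0019^(1/2) = 2.065 m³/s

2.06 m³/s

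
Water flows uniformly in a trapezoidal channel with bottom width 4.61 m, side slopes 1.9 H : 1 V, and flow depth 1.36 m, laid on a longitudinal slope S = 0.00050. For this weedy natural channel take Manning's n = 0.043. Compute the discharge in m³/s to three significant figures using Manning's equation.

A = (b + z·y)·y = (4.61 + 1.9×1.36)×1.36 = 9.784 m²
P = b + 2y√(1+z²) = 4.61 + 2×1.36×√(1+1.9²) = 10.45 m
R = A/P = 9.784/10.45 = 0.9362 m
Q = (1/n)·A·R^(2/3)·S^(1/2) = (1/0.043) × 9.784 × 0.9362^(2/3) × 0.00050^(1/2) = 4.869 m³/s

4.87 m³/s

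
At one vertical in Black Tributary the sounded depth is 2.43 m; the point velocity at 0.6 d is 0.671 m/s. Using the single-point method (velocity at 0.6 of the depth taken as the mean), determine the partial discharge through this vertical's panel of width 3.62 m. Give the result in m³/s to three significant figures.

5.90 m³/s

v̄ = v₀.₆ = 0.671 m/s
q = v̄ × d × w = 0.6710 × 2.43 × 3.62 = 5.903 m³/s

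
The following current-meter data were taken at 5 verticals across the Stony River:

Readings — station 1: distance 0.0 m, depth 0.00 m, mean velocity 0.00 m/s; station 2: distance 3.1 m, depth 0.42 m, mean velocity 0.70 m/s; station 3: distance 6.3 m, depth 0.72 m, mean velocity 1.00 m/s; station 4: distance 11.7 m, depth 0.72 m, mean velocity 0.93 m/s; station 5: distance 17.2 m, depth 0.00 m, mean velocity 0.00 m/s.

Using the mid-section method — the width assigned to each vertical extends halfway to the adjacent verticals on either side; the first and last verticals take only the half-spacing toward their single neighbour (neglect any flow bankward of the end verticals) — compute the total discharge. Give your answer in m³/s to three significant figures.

w_2 = (6.3 − 0.0)/2 = 3.15 m; q_2 = 0.70 × 0.42 × 3.15 = 0.9261 m³/s
w_3 = (11.7 − 3.1)/2 = 4.3 m; q_3 = 1.00 × 0.72 × 4.3 = 3.096 m³/s
w_4 = (17.2 − 6.3)/2 = 5.45 m; q_4 = 0.93 × 0.72 × 5.45 = 3.649 m³/s
Stations 1, 5 contribute zero (depth or velocity is 0).
Q = Σ qᵢ = 7.671 m³/s

7.67 m³/s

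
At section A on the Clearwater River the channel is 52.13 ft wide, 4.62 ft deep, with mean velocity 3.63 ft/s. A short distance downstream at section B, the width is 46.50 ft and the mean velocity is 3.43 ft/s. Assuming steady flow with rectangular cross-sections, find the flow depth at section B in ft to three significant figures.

5.48 ft

Q = A₁V₁ = (52.13×4.62) × 3.63 = 874.3 ft³/s
d₂ = Q/(b₂ V₂) = 874.3/(46.50×3.43) = 5.481 ft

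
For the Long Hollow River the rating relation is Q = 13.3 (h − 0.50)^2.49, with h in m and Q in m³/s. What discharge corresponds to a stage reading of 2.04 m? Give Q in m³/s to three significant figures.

Q = 13.3 × (2.04 − 0.50)^2.49 = 13.3 × 1.54^2.49 = 38.97 m³/s

39.0 m³/s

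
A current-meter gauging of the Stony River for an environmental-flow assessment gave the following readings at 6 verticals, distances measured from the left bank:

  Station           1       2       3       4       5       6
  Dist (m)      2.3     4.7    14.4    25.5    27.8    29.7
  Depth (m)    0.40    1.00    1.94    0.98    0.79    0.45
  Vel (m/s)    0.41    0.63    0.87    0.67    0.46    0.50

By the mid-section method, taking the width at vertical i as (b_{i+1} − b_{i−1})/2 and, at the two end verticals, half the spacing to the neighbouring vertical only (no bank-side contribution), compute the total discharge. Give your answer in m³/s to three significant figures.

w_1 = (4.7 − 2.3)/2 = 1.2 m; q_1 = 0.41 × 0.40 × 1.2 = 0.1968 m³/s
w_2 = (14.4 − 2.3)/2 = 6.05 m; q_2 = 0.63 × 1.00 × 6.05 = 3.812 m³/s
w_3 = (25.5 − 4.7)/2 = 10.4 m; q_3 = 0.87 × 1.94 × 10.4 = 17.55 m³/s
w_4 = (27.8 − 14.4)/2 = 6.7 m; q_4 = 0.67 × 0.98 × 6.7 = 4.399 m³/s
w_5 = (29.7 − 25.5)/2 = 2.1 m; q_5 = 0.46 × 0.79 × 2.1 = 0.7631 m³/s
w_6 = (29.7 − 27.8)/2 = 0.95 m; q_6 = 0.50 × 0.45 × 0.95 = 0.2138 m³/s
Q = Σ qᵢ = 26.94 m³/s

26.9 m³/s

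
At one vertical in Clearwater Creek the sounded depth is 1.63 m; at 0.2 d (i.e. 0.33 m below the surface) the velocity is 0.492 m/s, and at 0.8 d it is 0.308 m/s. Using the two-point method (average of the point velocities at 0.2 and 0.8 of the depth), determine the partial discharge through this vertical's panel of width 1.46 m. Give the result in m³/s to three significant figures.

0.952 m³/s

v̄ = (0.492 + 0.308) / 2 = 0.4000 m/s
q = v̄ × d × w = 0.4000 × 1.63 × 1.46 = 0.9519 m³/s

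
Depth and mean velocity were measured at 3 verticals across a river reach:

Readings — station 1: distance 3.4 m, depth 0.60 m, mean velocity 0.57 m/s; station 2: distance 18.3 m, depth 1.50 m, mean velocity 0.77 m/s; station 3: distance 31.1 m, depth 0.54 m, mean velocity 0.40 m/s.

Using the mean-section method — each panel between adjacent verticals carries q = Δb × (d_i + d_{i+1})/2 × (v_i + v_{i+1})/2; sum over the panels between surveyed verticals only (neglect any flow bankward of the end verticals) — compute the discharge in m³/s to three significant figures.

Panel 1-2: Δb = 14.9 m, d̄ = (0.60+1.50)/2 = 1.05, v̄ = (0.57+0.77)/2 = 0.67 → q = 14.9×1.05×0.67 = 10.48 m³/s
Panel 2-3: Δb = 12.8 m, d̄ = (1.50+0.54)/2 = 1.02, v̄ = (0.77+0.40)/2 = 0.585 → q = 12.8×1.02×0.585 = 7.638 m³/s
Q = Σ q = 18.12 m³/s

18.1 m³/s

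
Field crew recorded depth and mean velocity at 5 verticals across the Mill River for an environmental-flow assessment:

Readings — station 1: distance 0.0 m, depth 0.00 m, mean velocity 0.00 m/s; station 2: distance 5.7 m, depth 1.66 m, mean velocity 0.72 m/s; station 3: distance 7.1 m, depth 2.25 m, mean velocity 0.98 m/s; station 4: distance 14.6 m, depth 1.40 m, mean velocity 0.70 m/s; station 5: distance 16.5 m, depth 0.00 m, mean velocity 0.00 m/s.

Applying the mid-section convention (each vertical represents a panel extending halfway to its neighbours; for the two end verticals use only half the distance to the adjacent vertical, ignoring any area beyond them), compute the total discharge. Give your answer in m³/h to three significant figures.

w_2 = (7.1 − 0.0)/2 = 3.55 m; q_2 = 0.72 × 1.66 × 3.55 = 4.243 m³/s
w_3 = (14.6 − 5.7)/2 = 4.45 m; q_3 = 0.98 × 2.25 × 4.45 = 9.812 m³/s
w_4 = (16.5 − 7.1)/2 = 4.7 m; q_4 = 0.70 × 1.40 × 4.7 = 4.606 m³/s
Stations 1, 5 contribute zero (depth or velocity is 0).
Q = Σ qᵢ = 18.66 m³/s
= 18.66 × 3600 = 67180 m³/h

67200 m³/h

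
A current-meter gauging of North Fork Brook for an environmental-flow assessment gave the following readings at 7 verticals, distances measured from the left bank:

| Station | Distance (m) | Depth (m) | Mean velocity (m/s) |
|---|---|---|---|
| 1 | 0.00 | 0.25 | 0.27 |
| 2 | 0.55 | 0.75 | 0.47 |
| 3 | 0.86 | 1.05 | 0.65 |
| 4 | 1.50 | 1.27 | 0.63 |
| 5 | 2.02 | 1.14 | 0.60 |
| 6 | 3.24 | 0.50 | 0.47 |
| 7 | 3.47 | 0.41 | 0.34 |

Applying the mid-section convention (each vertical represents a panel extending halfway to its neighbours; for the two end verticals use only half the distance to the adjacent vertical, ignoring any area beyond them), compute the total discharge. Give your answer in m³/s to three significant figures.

w_1 = (0.55 − 0.00)/2 = 0.275 m; q_1 = 0.27 × 0.25 × 0.275 = 0.01856 m³/s
w_2 = (0.86 − 0.00)/2 = 0.43 m; q_2 = 0.47 × 0.75 × 0.43 = 0.1516 m³/s
w_3 = (1.50 − 0.55)/2 = 0.475 m; q_3 = 0.65 × 1.05 × 0.475 = 0.3242 m³/s
w_4 = (2.02 − 0.86)/2 = 0.58 m; q_4 = 0.63 × 1.27 × 0.58 = 0.4641 m³/s
w_5 = (3.24 − 1.50)/2 = 0.87 m; q_5 = 0.60 × 1.14 × 0.87 = 0.5951 m³/s
w_6 = (3.47 − 2.02)/2 = 0.725 m; q_6 = 0.47 × 0.50 × 0.725 = 0.1704 m³/s
w_7 = (3.47 − 3.24)/2 = 0.115 m; q_7 = 0.34 × 0.41 × 0.115 = 0.01603 m³/s
Q = Σ qᵢ = 1.740 m³/s

1.74 m³/s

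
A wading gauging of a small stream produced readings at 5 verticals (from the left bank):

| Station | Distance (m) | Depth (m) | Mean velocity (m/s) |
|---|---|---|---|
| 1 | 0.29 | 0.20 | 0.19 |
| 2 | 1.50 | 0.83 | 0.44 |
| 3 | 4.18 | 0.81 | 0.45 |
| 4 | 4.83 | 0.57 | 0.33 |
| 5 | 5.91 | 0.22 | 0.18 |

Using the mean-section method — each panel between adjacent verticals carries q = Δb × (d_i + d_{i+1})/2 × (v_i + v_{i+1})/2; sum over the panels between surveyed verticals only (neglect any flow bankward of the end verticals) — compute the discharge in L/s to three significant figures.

Panel 1-2: Δb = 1.21 m, d̄ = (0.20+0.83)/2 = 0.515, v̄ = (0.19+0.44)/2 = 0.315 → q = 1.21×0.515×0.315 = 0.1963 m³/s
Panel 2-3: Δb = 2.68 m, d̄ = (0.83+0.81)/2 = 0.82, v̄ = (0.44+0.45)/2 = 0.445 → q = 2.68×0.82×0.445 = 0.9779 m³/s
Panel 3-4: Δb = 0.65 m, d̄ = (0.81+0.57)/2 = 0.69, v̄ = (0.45+0.33)/2 = 0.39 → q = 0.65×0.69×0.39 = 0.1749 m³/s
Panel 4-5: Δb = 1.08 m, d̄ = (0.57+0.22)/2 = 0.395, v̄ = (0.33+0.18)/2 = 0.255 → q = 1.08×0.395×0.255 = 0.1088 m³/s
Q = Σ q = 1.458 m³/s
= 1.458 × 1000 = 1458 L/s

1460 L/s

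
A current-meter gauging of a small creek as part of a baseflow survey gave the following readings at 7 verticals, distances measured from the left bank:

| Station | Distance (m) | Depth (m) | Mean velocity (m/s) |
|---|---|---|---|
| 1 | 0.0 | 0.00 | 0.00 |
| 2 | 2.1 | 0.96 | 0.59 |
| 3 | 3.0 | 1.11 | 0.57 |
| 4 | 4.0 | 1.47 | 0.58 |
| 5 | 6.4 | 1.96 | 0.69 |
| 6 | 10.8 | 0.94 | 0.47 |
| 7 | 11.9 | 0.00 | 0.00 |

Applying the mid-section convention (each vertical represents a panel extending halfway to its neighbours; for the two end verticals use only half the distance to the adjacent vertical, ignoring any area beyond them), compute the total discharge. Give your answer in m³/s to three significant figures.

w_2 = (3.0 − 0.0)/2 = 1.5 m; q_2 = 0.59 × 0.96 × 1.5 = 0.8496 m³/s
w_3 = (4.0 − 2.1)/2 = 0.95 m; q_3 = 0.57 × 1.11 × 0.95 = 0.6011 m³/s
w_4 = (6.4 − 3.0)/2 = 1.7 m; q_4 = 0.58 × 1.47 × 1.7 = 1.449 m³/s
w_5 = (10.8 − 4.0)/2 = 3.4 m; q_5 = 0.69 × 1.96 × 3.4 = 4.598 m³/s
w_6 = (11.9 − 6.4)/2 = 2.75 m; q_6 = 0.47 × 0.94 × 2.75 = 1.215 m³/s
Stations 1, 7 contribute zero (depth or velocity is 0).
Q = Σ qᵢ = 8.713 m³/s

8.71 m³/s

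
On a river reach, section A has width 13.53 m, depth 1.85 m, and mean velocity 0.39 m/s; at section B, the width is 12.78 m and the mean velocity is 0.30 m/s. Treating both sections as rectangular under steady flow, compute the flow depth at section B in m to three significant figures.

Q = A₁V₁ = (13.53×1.85) × 0.39 = 9.762 m³/s
d₂ = Q/(b₂ V₂) = 9.762/(12.78×0.30) = 2.546 m

2.55 m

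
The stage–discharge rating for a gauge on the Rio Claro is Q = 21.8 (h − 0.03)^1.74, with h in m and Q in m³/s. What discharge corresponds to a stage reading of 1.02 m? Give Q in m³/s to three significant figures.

Q = 21.8 × (1.02 − 0.03)^1.74 = 21.8 × 0.99^1.74 = 21.42 m³/s

21.4 m³/s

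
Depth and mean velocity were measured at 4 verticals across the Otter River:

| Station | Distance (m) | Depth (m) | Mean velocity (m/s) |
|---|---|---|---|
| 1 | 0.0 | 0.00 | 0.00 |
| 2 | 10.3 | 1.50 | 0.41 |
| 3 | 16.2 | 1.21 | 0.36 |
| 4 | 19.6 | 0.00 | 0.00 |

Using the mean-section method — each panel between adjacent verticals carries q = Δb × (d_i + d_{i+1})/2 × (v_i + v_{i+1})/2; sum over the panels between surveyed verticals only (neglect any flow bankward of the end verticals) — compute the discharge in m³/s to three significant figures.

Panel 1-2: Δb = 10.3 m, d̄ = (0.00+1.50)/2 = 0.75, v̄ = (0.00+0.41)/2 = 0.205 → q = 10.3×0.75×0.205 = 1.584 m³/s
Panel 2-3: Δb = 5.9 m, d̄ = (1.50+1.21)/2 = 1.355, v̄ = (0.41+0.36)/2 = 0.385 → q = 5.9×1.355×0.385 = 3.078 m³/s
Panel 3-4: Δb = 3.4 m, d̄ = (1.21+0.00)/2 = 0.605, v̄ = (0.36+0.00)/2 = 0.18 → q = 3.4×0.605×0.18 = 0.3703 m³/s
Q = Σ q = 5.032 m³/s

5.03 m³/s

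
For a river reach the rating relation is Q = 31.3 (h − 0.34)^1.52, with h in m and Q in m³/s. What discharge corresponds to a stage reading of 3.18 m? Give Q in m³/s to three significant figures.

153 m³/s

Q = 31.3 × (3.18 − 0.34)^1.52 = 31.3 × 2.84^1.52 = 153.0 m³/s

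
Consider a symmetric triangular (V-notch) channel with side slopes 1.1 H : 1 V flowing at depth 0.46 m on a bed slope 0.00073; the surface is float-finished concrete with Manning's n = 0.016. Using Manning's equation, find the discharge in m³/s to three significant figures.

A = z·y² = 1.1×0.46² = 0.2328 m²
P = 2y√(1+z²) = 2×0.46×√(1+1.1²) = 1.368 m
R = A/P = 0.2328/1.368 = 0.1702 m
Q = (1/n)·A·R^(2/3)·S^(1/2) = (1/0.016) × 0.2328 × 0.1702^(2/3) × 0.00073^(1/2) = 0.1207 m³/s

0.121 m³/s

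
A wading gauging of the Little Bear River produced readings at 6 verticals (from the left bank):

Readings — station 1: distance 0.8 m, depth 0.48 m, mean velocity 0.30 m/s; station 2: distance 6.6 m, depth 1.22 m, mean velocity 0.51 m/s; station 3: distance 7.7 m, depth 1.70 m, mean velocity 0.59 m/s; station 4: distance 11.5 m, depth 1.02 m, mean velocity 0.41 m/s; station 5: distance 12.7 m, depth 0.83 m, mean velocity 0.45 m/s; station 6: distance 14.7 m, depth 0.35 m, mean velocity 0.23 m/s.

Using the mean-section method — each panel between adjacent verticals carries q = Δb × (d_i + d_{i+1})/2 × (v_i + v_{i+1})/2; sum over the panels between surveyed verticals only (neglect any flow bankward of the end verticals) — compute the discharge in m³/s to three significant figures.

Panel 1-2: Δb = 5.8 m, d̄ = (0.48+1.22)/2 = 0.85, v̄ = (0.30+0.51)/2 = 0.405 → q = 5.8×0.85×0.405 = 1.997 m³/s
Panel 2-3: Δb = 1.1 m, d̄ = (1.22+1.70)/2 = 1.46, v̄ = (0.51+0.59)/2 = 0.55 → q = 1.1×1.46×0.55 = 0.8833 m³/s
Panel 3-4: Δb = 3.8 m, d̄ = (1.70+1.02)/2 = 1.36, v̄ = (0.59+0.41)/2 = 0.5 → q = 3.8×1.36×0.5 = 2.584 m³/s
Panel 4-5: Δb = 1.2 m, d̄ = (1.02+0.83)/2 = 0.925, v̄ = (0.41+0.45)/2 = 0.43 → q = 1.2×0.925×0.43 = 0.4773 m³/s
Panel 5-6: Δb = 2 m, d̄ = (0.83+0.35)/2 = 0.59, v̄ = (0.45+0.23)/2 = 0.34 → q = 2×0.59×0.34 = 0.4012 m³/s
Q = Σ q = 6.342 m³/s

6.34 m³/s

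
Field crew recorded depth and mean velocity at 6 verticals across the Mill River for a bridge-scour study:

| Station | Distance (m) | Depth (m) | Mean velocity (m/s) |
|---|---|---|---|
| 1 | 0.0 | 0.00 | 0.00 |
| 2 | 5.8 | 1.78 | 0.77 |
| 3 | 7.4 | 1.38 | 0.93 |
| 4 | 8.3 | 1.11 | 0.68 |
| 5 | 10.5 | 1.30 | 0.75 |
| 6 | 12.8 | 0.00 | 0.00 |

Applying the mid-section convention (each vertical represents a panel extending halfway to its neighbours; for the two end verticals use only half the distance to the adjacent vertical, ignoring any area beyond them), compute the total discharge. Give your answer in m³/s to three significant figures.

10.0 m³/s

w_2 = (7.4 − 0.0)/2 = 3.7 m; q_2 = 0.77 × 1.78 × 3.7 = 5.071 m³/s
w_3 = (8.3 − 5.8)/2 = 1.25 m; q_3 = 0.93 × 1.38 × 1.25 = 1.604 m³/s
w_4 = (10.5 − 7.4)/2 = 1.55 m; q_4 = 0.68 × 1.11 × 1.55 = 1.170 m³/s
w_5 = (12.8 − 8.3)/2 = 2.25 m; q_5 = 0.75 × 1.30 × 2.25 = 2.194 m³/s
Stations 1, 6 contribute zero (depth or velocity is 0).
Q = Σ qᵢ = 10.04 m³/s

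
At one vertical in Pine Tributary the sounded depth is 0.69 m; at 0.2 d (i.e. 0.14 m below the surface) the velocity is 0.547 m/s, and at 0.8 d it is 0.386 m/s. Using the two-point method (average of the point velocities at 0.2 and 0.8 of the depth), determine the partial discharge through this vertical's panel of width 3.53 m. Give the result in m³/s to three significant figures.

v̄ = (0.547 + 0.386) / 2 = 0.4665 m/s
q = v̄ × d × w = 0.4665 × 0.69 × 3.53 = 1.136 m³/s

1.14 m³/s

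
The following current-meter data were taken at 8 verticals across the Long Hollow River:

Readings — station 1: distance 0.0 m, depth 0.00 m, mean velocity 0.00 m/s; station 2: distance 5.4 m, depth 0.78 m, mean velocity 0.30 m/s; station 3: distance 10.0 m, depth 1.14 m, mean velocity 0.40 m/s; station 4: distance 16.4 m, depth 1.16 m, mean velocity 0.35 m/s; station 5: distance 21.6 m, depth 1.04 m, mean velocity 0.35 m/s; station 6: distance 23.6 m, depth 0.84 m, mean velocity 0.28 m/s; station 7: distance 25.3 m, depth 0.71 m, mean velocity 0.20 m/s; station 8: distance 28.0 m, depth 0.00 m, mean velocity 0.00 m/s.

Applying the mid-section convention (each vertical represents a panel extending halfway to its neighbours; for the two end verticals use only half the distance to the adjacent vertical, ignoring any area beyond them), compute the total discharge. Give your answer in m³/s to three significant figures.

8.09 m³/s

w_2 = (10.0 − 0.0)/2 = 5 m; q_2 = 0.30 × 0.78 × 5 = 1.170 m³/s
w_3 = (16.4 − 5.4)/2 = 5.5 m; q_3 = 0.40 × 1.14 × 5.5 = 2.508 m³/s
w_4 = (21.6 − 10.0)/2 = 5.8 m; q_4 = 0.35 × 1.16 × 5.8 = 2.355 m³/s
w_5 = (23.6 − 16.4)/2 = 3.6 m; q_5 = 0.35 × 1.04 × 3.6 = 1.310 m³/s
w_6 = (25.3 − 21.6)/2 = 1.85 m; q_6 = 0.28 × 0.84 × 1.85 = 0.4351 m³/s
w_7 = (28.0 − 23.6)/2 = 2.2 m; q_7 = 0.20 × 0.71 × 2.2 = 0.3124 m³/s
Stations 1, 8 contribute zero (depth or velocity is 0).
Q = Σ qᵢ = 8.091 m³/s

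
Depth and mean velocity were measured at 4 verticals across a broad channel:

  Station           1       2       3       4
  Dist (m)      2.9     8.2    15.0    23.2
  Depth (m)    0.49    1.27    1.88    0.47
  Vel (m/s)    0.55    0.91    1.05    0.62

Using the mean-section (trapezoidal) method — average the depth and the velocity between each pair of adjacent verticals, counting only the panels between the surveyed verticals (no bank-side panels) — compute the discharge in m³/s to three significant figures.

Panel 1-2: Δb = 5.3 m, d̄ = (0.49+1.27)/2 = 0.88, v̄ = (0.55+0.91)/2 = 0.73 → q = 5.3×0.88×0.73 = 3.405 m³/s
Panel 2-3: Δb = 6.8 m, d̄ = (1.27+1.88)/2 = 1.575, v̄ = (0.91+1.05)/2 = 0.98 → q = 6.8×1.575×0.98 = 10.50 m³/s
Panel 3-4: Δb = 8.2 m, d̄ = (1.88+0.47)/2 = 1.175, v̄ = (1.05+0.62)/2 = 0.835 → q = 8.2×1.175×0.835 = 8.045 m³/s
Q = Σ q = 21.95 m³/s

21.9 m³/s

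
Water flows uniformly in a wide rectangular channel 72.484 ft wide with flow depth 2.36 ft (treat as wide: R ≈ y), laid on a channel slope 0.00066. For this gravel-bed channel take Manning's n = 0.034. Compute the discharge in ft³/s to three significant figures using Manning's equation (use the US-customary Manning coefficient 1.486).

340 ft³/s

A = b·y = 72.484 × 2.36 = 171.1 ft²
Wide channel: R ≈ y = 2.36 ft
Q = (1.486/n)·A·R^(2/3)·S^(1/2) = (1.486/0.034) × 171.1 × 2.360^(2/3) × 0.00066^(1/2) = 340.5 ft³/s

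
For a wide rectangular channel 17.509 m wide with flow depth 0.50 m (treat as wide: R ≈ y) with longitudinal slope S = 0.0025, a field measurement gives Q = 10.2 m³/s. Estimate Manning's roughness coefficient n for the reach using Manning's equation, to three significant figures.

A = b·y = 17.509 × 0.50 = 8.755 m²
Wide channel: R ≈ y = 0.50 m
n = (1/Q)·A·R^(2/3)·S^(1/2) = (1/10.2) × 8.755 × 0.6300 × 0.05000 = 0.02703

0.0270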